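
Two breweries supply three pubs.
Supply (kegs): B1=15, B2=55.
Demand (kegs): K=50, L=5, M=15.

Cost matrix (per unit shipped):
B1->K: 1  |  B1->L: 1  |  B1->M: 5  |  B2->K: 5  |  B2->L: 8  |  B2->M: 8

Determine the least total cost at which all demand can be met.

335

An optimal shipping plan:
  B1→K: 10 kegs
  B1→L: 5 kegs
  B2→K: 40 kegs
  B2→M: 15 kegs
Total cost = 335.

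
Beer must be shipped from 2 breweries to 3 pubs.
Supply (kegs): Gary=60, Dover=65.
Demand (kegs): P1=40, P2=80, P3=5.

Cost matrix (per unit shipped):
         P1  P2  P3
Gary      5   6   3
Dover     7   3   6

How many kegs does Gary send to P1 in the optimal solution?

40

The minimum-cost plan:
  Gary to P1: 40 × 5 = 200
  Gary to P2: 15 × 6 = 90
  Gary to P3: 5 × 3 = 15
  Dover to P2: 65 × 3 = 195
Total cost = 500.
So Gary→P1 carries 40 kegs.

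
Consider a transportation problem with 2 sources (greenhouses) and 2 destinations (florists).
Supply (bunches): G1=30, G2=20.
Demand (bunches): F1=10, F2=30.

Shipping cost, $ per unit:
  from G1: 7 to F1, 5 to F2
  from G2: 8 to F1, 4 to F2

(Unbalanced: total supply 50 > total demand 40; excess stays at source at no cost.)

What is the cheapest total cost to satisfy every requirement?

One minimum-cost allocation:
  G1–F1: 10 × $7 = $70
  G1–F2: 10 × $5 = $50
  G2–F2: 20 × $4 = $80
Total = 70 + 50 + 80 = $200.

200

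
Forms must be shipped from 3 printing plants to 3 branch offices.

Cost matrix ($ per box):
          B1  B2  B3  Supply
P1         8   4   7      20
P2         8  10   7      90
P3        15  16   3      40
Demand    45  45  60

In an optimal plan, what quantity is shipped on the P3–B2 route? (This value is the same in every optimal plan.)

Optimal shipments:
  P1->B2: 20 × $4 = $80
  P2->B1: 45 × $8 = $360
  P2->B2: 25 × $10 = $250
  P2->B3: 20 × $7 = $140
  P3->B3: 40 × $3 = $120
Total cost = $950.
The route P3→B2 is not used.

0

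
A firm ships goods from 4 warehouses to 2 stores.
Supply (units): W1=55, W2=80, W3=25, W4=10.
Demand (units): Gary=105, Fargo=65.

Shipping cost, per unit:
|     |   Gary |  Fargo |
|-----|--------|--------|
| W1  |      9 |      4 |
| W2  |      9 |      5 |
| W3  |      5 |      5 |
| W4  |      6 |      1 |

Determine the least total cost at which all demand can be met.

1075

One minimum-cost allocation:
  W1->Fargo: 55 units
  W2->Gary: 80 units
  W3->Gary: 25 units
  W4->Fargo: 10 units
Total cost = 1075.
(Supply check: W1 ships 55; W2 ships 80; W3 ships 25; W4 ships 10.)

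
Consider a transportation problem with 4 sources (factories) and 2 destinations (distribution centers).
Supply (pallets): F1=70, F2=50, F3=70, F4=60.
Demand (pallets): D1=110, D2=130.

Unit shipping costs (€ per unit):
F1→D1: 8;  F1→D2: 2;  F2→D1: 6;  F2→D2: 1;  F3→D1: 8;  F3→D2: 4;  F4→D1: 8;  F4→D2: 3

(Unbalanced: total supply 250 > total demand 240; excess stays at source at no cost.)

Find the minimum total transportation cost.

1100

An optimal shipping plan:
  F1→D2: 70 pallets
  F2→D1: 40 pallets
  F2→D2: 10 pallets
  F3→D1: 70 pallets
  F4→D2: 50 pallets
Total cost = €1100.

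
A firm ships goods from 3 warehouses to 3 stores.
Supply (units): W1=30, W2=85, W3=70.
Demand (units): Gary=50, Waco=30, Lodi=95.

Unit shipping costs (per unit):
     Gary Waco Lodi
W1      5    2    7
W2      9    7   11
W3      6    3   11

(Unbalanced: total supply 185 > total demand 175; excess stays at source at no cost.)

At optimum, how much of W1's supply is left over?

An optimal plan:
  W1–Waco: 10 × 2 = 20
  W1–Lodi: 20 × 7 = 140
  W2–Lodi: 75 × 11 = 825
  W3–Gary: 50 × 6 = 300
  W3–Waco: 20 × 3 = 60
Total cost = 1345.
W1 ships 30 of its 30, leaving 0.

0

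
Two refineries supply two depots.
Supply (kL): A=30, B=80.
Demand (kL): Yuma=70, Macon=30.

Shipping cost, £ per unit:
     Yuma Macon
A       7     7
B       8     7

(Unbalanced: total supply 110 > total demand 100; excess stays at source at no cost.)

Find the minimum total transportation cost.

An optimal shipping plan:
  A→Yuma: 30 × £7 = £210
  B→Yuma: 40 × £8 = £320
  B→Macon: 30 × £7 = £210
Total = 210 + 320 + 210 = £740.

740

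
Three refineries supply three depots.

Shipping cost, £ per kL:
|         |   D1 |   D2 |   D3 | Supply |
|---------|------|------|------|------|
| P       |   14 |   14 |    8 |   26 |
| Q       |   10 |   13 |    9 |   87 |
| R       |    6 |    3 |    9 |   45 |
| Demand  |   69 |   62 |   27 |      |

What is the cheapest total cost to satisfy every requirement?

Optimal allocation:
  P to D3: 26 × £8 = £208
  Q to D1: 69 × £10 = £690
  Q to D2: 17 × £13 = £221
  Q to D3: 1 × £9 = £9
  R to D2: 45 × £3 = £135
Total = 208 + 690 + 221 + 9 + 135 = £1263.

1263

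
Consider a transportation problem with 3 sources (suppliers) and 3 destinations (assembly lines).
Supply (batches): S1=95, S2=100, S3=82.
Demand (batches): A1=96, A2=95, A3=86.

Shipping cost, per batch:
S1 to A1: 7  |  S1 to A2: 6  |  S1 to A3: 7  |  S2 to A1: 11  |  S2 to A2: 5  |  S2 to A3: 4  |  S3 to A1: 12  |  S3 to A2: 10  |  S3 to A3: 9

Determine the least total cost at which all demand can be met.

1901

Optimal allocation:
  S1->A1: 95 × 7 = 665
  S2->A2: 14 × 5 = 70
  S2->A3: 86 × 4 = 344
  S3->A1: 1 × 12 = 12
  S3->A2: 81 × 10 = 810
Total = 665 + 70 + 344 + 12 + 810 = 1901.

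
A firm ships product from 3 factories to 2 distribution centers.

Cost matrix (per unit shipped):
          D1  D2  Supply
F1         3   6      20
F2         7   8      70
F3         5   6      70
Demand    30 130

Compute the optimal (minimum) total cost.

One minimum-cost allocation:
  F1–D1: 20 × 3 = 60
  F2–D1: 10 × 7 = 70
  F2–D2: 60 × 8 = 480
  F3–D2: 70 × 6 = 420
Total = 60 + 70 + 480 + 420 = 1030.

1030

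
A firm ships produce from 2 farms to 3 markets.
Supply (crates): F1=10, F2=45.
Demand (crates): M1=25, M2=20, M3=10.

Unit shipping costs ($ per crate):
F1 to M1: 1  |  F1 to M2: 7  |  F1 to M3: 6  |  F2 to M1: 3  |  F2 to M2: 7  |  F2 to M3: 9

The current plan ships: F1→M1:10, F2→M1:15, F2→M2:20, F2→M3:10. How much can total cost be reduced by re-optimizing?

Current plan cost = 10·1 + 15·3 + 20·7 + 10·9 = $285.
Optimal plan:
  F1 to M3: 10 × $6 = $60
  F2 to M1: 25 × $3 = $75
  F2 to M2: 20 × $7 = $140
Optimal cost = $275.
Saving = 285 − 275 = $10.

10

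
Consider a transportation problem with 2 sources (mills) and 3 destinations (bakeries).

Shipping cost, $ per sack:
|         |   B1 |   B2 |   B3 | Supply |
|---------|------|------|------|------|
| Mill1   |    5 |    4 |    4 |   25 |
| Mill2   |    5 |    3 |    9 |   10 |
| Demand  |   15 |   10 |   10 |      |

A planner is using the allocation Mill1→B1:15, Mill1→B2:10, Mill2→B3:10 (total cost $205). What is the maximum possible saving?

Current plan cost = 15·5 + 10·4 + 10·9 = $205.
Optimal plan:
  Mill1→B1: 15 × $5 = $75
  Mill1→B3: 10 × $4 = $40
  Mill2→B2: 10 × $3 = $30
Optimal cost = $145.
Saving = 205 − 145 = $60.

60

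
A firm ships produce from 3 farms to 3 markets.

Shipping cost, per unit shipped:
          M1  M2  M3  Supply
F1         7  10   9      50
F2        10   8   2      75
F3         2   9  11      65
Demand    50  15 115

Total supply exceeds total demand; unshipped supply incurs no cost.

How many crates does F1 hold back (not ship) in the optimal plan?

Minimum-cost shipments:
  F1->M3: 40 × 9 = 360
  F2->M3: 75 × 2 = 150
  F3->M1: 50 × 2 = 100
  F3->M2: 15 × 9 = 135
Total cost = 745.
F1 ships 40 of its 50, leaving 10.

10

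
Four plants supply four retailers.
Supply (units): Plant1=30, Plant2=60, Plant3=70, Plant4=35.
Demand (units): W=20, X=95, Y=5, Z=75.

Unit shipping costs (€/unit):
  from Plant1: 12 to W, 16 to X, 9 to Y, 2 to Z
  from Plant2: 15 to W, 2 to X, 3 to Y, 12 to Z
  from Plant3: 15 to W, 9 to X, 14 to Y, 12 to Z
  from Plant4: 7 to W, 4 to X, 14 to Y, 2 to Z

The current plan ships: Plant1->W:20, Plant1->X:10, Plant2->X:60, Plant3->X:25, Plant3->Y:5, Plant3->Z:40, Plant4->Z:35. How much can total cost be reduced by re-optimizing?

Current plan cost = 20·12 + 10·16 + 60·2 + 25·9 + 5·14 + 40·12 + 35·2 = €1365.
Optimal plan:
  Plant1 to Z: 30 units
  Plant2 to X: 55 units
  Plant2 to Y: 5 units
  Plant3 to W: 20 units
  Plant3 to X: 40 units
  Plant3 to Z: 10 units
  Plant4 to Z: 35 units
Optimal cost = €1035.
Saving = 1365 − 1035 = €330.

330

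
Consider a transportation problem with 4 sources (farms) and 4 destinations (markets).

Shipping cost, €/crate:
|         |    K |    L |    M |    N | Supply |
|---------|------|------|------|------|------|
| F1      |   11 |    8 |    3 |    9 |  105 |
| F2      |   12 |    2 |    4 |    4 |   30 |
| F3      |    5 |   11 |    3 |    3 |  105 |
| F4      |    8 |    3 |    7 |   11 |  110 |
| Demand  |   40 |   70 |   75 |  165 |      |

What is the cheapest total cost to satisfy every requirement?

1460

Optimal allocation:
  F1 to M: 75 × €3 = €225
  F1 to N: 30 × €9 = €270
  F2 to N: 30 × €4 = €120
  F3 to N: 105 × €3 = €315
  F4 to K: 40 × €8 = €320
  F4 to L: 70 × €3 = €210
Total = 225 + 270 + 120 + 315 + 320 + 210 = €1460.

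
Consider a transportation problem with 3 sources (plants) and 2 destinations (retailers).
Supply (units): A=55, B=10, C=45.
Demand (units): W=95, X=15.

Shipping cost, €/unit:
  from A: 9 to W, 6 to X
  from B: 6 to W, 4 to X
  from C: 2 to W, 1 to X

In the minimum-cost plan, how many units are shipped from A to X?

15

Optimal shipments:
  A→W: 40 × €9 = €360
  A→X: 15 × €6 = €90
  B→W: 10 × €6 = €60
  C→W: 45 × €2 = €90
Total cost = €600.
So A→X carries 15 units.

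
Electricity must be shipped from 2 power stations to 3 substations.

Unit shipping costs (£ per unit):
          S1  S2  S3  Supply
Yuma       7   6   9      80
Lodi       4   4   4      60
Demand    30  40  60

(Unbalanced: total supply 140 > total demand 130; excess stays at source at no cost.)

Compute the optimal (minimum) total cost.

690

Optimal allocation:
  Yuma→S1: 30 × £7 = £210
  Yuma→S2: 40 × £6 = £240
  Lodi→S3: 60 × £4 = £240
Total = 210 + 240 + 240 = £690.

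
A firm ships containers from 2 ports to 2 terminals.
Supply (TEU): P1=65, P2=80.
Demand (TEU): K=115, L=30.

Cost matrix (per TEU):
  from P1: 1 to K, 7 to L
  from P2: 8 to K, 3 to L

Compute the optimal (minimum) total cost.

555

Optimal allocation:
  P1->K: 65 × 1 = 65
  P2->K: 50 × 8 = 400
  P2->L: 30 × 3 = 90
Total = 65 + 400 + 90 = 555.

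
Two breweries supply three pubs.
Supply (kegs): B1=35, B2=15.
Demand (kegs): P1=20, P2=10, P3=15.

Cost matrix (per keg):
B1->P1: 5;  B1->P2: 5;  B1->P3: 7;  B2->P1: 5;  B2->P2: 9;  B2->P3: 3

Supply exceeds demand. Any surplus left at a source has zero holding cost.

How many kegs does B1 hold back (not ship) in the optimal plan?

5

Minimum-cost shipments:
  B1→P1: 20 kegs
  B1→P2: 10 kegs
  B2→P3: 15 kegs
Total cost = 195.
B1 ships 30 of its 35, leaving 5.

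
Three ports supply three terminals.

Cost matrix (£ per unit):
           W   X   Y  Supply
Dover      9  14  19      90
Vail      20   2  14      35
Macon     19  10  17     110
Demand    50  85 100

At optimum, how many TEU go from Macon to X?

The minimum-cost plan:
  Dover to W: 50 × £9 = £450
  Dover to Y: 40 × £19 = £760
  Vail to X: 35 × £2 = £70
  Macon to X: 50 × £10 = £500
  Macon to Y: 60 × £17 = £1020
Total cost = £2800.
So Macon→X carries 50 TEU.

50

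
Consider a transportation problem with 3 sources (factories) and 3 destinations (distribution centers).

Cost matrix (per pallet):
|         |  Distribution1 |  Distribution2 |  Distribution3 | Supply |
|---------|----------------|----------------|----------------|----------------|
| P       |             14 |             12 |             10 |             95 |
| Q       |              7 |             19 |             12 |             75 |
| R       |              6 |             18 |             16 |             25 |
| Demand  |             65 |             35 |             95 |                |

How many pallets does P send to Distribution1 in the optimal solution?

0

The minimum-cost plan:
  P to Distribution2: 35 × 12 = 420
  P to Distribution3: 60 × 10 = 600
  Q to Distribution1: 40 × 7 = 280
  Q to Distribution3: 35 × 12 = 420
  R to Distribution1: 25 × 6 = 150
Total cost = 1870.
The route P→Distribution1 is not used.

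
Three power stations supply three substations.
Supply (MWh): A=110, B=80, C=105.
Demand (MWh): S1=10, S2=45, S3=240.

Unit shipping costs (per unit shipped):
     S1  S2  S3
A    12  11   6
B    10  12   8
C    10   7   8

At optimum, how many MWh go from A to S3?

Optimal shipments:
  A->S3: 110 × 6 = 660
  B->S3: 80 × 8 = 640
  C->S1: 10 × 10 = 100
  C->S2: 45 × 7 = 315
  C->S3: 50 × 8 = 400
Total cost = 2115.
So A→S3 carries 110 MWh.

110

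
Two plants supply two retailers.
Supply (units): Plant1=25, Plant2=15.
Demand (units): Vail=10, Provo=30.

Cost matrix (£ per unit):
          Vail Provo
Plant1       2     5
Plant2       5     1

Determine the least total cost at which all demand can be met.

110

A cheapest plan:
  Plant1 to Vail: 10 × £2 = £20
  Plant1 to Provo: 15 × £5 = £75
  Plant2 to Provo: 15 × £1 = £15
Total = 20 + 75 + 15 = £110.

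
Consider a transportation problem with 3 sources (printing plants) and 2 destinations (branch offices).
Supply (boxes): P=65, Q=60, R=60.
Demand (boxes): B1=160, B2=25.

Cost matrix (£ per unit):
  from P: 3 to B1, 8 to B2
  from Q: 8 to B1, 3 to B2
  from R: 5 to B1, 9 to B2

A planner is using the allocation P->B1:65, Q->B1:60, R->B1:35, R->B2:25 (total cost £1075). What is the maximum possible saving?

225

Current plan cost = 65·3 + 60·8 + 35·5 + 25·9 = £1075.
Optimal plan:
  P–B1: 65 × £3 = £195
  Q–B1: 35 × £8 = £280
  Q–B2: 25 × £3 = £75
  R–B1: 60 × £5 = £300
Optimal cost = £850.
Saving = 1075 − 850 = £225.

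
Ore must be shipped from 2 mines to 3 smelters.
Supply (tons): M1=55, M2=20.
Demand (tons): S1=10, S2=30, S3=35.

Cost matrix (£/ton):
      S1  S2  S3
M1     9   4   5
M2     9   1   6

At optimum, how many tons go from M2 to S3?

0

The minimum-cost plan:
  M1->S1: 10 tons
  M1->S2: 10 tons
  M1->S3: 35 tons
  M2->S2: 20 tons
Total cost = £325.
The route M2→S3 is not used.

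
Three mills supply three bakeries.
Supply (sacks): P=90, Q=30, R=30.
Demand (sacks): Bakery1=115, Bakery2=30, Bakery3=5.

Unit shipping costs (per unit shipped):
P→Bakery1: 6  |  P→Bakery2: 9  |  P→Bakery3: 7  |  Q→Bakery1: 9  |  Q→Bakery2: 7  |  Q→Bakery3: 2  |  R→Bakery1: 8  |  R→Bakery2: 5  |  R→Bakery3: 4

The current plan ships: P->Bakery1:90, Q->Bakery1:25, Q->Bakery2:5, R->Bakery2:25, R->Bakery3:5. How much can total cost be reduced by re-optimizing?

Current plan cost = 90·6 + 25·9 + 5·7 + 25·5 + 5·4 = 945.
Optimal plan:
  P→Bakery1: 90 × 6 = 540
  Q→Bakery1: 25 × 9 = 225
  Q→Bakery3: 5 × 2 = 10
  R→Bakery2: 30 × 5 = 150
Optimal cost = 925.
Saving = 945 − 925 = 20.

20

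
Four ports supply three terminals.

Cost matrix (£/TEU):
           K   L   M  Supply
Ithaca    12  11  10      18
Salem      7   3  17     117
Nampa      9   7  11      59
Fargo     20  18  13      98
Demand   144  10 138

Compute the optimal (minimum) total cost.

An optimal shipping plan:
  Ithaca–M: 18 TEU
  Salem–K: 107 TEU
  Salem–L: 10 TEU
  Nampa–K: 37 TEU
  Nampa–M: 22 TEU
  Fargo–M: 98 TEU
Total cost = £2808.

2808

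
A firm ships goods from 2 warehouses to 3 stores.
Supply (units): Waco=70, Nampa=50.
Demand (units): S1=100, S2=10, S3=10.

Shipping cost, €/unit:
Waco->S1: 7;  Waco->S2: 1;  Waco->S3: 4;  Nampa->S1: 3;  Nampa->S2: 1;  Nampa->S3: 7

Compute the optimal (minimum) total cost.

A cheapest plan:
  Waco–S1: 50 × €7 = €350
  Waco–S2: 10 × €1 = €10
  Waco–S3: 10 × €4 = €40
  Nampa–S1: 50 × €3 = €150
Total = 350 + 10 + 40 + 150 = €550.

550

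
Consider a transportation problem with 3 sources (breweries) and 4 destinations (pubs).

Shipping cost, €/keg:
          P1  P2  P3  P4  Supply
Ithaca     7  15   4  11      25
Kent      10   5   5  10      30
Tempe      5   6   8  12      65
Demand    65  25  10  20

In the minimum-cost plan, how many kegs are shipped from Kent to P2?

25

Solving gives:
  Ithaca to P3: 10 × €4 = €40
  Ithaca to P4: 15 × €11 = €165
  Kent to P2: 25 × €5 = €125
  Kent to P4: 5 × €10 = €50
  Tempe to P1: 65 × €5 = €325
Total cost = €705.
So Kent→P2 carries 25 kegs.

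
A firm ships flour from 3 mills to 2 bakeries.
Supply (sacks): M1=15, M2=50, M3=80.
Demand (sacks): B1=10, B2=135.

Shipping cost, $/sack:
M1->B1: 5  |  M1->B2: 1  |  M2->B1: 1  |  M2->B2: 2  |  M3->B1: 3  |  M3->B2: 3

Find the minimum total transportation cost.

A cheapest plan:
  M1 to B2: 15 × $1 = $15
  M2 to B1: 10 × $1 = $10
  M2 to B2: 40 × $2 = $80
  M3 to B2: 80 × $3 = $240
Total = 15 + 10 + 80 + 240 = $345.

345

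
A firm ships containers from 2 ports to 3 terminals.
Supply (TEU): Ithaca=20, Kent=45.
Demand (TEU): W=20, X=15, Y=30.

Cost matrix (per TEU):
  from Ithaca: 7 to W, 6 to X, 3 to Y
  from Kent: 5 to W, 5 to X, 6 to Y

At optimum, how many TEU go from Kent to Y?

10

Solving gives:
  Ithaca–Y: 20 TEU
  Kent–W: 20 TEU
  Kent–X: 15 TEU
  Kent–Y: 10 TEU
Total cost = 295.
So Kent→Y carries 10 TEU.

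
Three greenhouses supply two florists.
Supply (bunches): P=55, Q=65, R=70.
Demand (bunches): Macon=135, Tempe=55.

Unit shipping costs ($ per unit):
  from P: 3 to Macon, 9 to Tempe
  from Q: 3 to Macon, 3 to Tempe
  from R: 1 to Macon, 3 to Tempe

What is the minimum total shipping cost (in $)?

430

An optimal shipping plan:
  P->Macon: 55 × $3 = $165
  Q->Macon: 10 × $3 = $30
  Q->Tempe: 55 × $3 = $165
  R->Macon: 70 × $1 = $70
Total = 165 + 30 + 165 + 70 = $430.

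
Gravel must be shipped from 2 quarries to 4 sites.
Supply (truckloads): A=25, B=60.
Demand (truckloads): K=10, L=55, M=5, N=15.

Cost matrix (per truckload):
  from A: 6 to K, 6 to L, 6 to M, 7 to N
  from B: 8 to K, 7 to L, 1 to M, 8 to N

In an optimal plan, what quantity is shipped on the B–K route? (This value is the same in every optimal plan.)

0

The minimum-cost plan:
  A to K: 10 × 6 = 60
  A to L: 15 × 6 = 90
  B to L: 40 × 7 = 280
  B to M: 5 × 1 = 5
  B to N: 15 × 8 = 120
Total cost = 555.
The route B→K is not used.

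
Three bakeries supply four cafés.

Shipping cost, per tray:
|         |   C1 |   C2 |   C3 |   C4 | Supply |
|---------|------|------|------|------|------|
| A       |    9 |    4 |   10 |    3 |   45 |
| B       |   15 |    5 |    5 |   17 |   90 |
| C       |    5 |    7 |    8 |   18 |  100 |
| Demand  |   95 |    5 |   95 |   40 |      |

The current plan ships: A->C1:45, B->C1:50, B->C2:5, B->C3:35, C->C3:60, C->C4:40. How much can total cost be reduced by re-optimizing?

Current plan cost = 45·9 + 50·15 + 5·5 + 35·5 + 60·8 + 40·18 = 2555.
Optimal plan:
  A→C2: 5 trays
  A→C4: 40 trays
  B→C3: 90 trays
  C→C1: 95 trays
  C→C3: 5 trays
Optimal cost = 1105.
Saving = 2555 − 1105 = 1450.

1450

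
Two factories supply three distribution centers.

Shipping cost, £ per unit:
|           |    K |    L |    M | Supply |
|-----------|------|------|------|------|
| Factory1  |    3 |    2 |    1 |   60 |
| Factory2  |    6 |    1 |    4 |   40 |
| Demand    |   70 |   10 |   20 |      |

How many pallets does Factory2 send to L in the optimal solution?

Optimal shipments:
  Factory1->K: 40 × £3 = £120
  Factory1->M: 20 × £1 = £20
  Factory2->K: 30 × £6 = £180
  Factory2->L: 10 × £1 = £10
Total cost = £330.
So Factory2→L carries 10 pallets.

10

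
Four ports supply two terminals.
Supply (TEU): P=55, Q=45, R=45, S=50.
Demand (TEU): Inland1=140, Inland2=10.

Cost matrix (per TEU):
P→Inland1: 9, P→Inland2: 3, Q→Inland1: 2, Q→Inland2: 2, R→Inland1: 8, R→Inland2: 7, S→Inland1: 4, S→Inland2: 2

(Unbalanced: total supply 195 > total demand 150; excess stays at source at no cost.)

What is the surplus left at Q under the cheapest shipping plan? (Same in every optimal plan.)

Minimum-cost shipments:
  P to Inland2: 10 × 3 = 30
  Q to Inland1: 45 × 2 = 90
  R to Inland1: 45 × 8 = 360
  S to Inland1: 50 × 4 = 200
Total cost = 680.
Q ships 45 of its 45, leaving 0.

0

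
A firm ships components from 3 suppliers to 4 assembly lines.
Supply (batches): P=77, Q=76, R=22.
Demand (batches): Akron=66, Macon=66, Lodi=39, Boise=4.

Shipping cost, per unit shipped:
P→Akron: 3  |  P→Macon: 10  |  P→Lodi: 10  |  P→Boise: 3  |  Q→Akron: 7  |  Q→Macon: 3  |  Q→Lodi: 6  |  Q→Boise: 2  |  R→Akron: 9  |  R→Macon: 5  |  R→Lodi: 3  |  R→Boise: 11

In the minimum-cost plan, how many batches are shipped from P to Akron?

66

Solving gives:
  P–Akron: 66 × 3 = 198
  P–Lodi: 7 × 10 = 70
  P–Boise: 4 × 3 = 12
  Q–Macon: 66 × 3 = 198
  Q–Lodi: 10 × 6 = 60
  R–Lodi: 22 × 3 = 66
Total cost = 604.
So P→Akron carries 66 batches.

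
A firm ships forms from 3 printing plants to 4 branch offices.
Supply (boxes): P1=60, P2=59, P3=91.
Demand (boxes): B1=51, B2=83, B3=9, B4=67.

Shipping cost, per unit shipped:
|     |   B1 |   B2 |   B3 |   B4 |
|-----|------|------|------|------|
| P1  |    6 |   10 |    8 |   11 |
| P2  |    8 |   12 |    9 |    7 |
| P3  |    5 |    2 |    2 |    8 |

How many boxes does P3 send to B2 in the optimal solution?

83

The minimum-cost plan:
  P1–B1: 51 × 6 = 306
  P1–B3: 1 × 8 = 8
  P1–B4: 8 × 11 = 88
  P2–B4: 59 × 7 = 413
  P3–B2: 83 × 2 = 166
  P3–B3: 8 × 2 = 16
Total cost = 997.
So P3→B2 carries 83 boxes.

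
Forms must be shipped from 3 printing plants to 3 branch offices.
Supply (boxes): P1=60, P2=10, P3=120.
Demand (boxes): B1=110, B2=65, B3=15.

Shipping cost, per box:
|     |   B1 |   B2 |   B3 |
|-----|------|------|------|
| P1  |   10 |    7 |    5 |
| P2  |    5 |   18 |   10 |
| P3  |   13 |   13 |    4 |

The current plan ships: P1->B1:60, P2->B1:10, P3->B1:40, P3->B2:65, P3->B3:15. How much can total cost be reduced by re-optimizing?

Current plan cost = 60·10 + 10·5 + 40·13 + 65·13 + 15·4 = 2075.
Optimal plan:
  P1–B2: 60 × 7 = 420
  P2–B1: 10 × 5 = 50
  P3–B1: 100 × 13 = 1300
  P3–B2: 5 × 13 = 65
  P3–B3: 15 × 4 = 60
Optimal cost = 1895.
Saving = 2075 − 1895 = 180.

180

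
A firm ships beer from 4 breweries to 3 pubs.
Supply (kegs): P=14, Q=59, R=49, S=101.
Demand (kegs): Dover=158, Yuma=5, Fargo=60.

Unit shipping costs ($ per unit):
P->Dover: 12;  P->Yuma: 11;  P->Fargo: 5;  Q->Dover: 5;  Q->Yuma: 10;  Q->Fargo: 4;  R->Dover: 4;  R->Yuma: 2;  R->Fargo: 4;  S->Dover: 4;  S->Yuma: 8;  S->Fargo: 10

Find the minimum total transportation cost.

909

One minimum-cost allocation:
  P→Fargo: 14 × $5 = $70
  Q→Dover: 13 × $5 = $65
  Q→Fargo: 46 × $4 = $184
  R→Dover: 44 × $4 = $176
  R→Yuma: 5 × $2 = $10
  S→Dover: 101 × $4 = $404
Total = 70 + 65 + 184 + 176 + 10 + 404 = $909.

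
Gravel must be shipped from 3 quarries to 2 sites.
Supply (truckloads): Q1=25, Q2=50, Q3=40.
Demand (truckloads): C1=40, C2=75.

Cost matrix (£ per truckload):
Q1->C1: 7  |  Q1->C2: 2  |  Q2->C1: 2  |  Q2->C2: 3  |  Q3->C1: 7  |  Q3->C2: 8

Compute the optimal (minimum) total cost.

One minimum-cost allocation:
  Q1→C2: 25 × £2 = £50
  Q2→C1: 40 × £2 = £80
  Q2→C2: 10 × £3 = £30
  Q3→C2: 40 × £8 = £320
Total = 50 + 80 + 30 + 320 = £480.

480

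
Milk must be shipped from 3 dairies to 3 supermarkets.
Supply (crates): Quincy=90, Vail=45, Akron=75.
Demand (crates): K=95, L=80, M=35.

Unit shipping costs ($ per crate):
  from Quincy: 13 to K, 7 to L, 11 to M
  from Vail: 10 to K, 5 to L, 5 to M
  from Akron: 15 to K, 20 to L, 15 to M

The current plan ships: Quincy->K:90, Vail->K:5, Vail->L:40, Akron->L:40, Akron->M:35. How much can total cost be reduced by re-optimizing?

Current plan cost = 90·13 + 5·10 + 40·5 + 40·20 + 35·15 = $2745.
Optimal plan:
  Quincy–K: 10 × $13 = $130
  Quincy–L: 80 × $7 = $560
  Vail–K: 10 × $10 = $100
  Vail–M: 35 × $5 = $175
  Akron–K: 75 × $15 = $1125
Optimal cost = $2090.
Saving = 2745 − 2090 = $655.

655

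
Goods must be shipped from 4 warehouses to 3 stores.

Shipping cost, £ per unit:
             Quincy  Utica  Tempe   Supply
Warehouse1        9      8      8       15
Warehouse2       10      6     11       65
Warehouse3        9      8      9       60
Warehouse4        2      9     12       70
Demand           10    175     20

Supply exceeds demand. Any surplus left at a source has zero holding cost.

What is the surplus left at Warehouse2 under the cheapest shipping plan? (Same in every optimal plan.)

0

Minimum-cost shipments:
  Warehouse1 to Tempe: 15 × £8 = £120
  Warehouse2 to Utica: 65 × £6 = £390
  Warehouse3 to Utica: 55 × £8 = £440
  Warehouse3 to Tempe: 5 × £9 = £45
  Warehouse4 to Quincy: 10 × £2 = £20
  Warehouse4 to Utica: 55 × £9 = £495
Total cost = £1510.
Warehouse2 ships 65 of its 65, leaving 0.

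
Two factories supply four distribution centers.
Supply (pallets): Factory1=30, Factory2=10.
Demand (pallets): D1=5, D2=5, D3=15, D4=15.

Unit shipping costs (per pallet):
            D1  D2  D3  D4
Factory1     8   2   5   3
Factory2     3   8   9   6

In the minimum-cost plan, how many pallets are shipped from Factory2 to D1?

Solving gives:
  Factory1→D2: 5 × 2 = 10
  Factory1→D3: 15 × 5 = 75
  Factory1→D4: 10 × 3 = 30
  Factory2→D1: 5 × 3 = 15
  Factory2→D4: 5 × 6 = 30
Total cost = 160.
So Factory2→D1 carries 5 pallets.

5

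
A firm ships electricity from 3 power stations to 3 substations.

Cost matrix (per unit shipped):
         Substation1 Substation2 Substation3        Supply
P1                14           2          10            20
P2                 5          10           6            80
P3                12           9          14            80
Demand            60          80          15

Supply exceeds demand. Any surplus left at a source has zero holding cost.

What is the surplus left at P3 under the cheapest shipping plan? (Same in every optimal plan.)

20

An optimal plan:
  P1–Substation2: 20 × 2 = 40
  P2–Substation1: 60 × 5 = 300
  P2–Substation3: 15 × 6 = 90
  P3–Substation2: 60 × 9 = 540
Total cost = 970.
P3 ships 60 of its 80, leaving 20.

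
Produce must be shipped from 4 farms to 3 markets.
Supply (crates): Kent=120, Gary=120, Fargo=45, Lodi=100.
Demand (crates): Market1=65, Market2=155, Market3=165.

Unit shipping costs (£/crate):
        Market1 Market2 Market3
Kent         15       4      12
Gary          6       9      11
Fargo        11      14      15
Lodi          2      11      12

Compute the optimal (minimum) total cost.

A cheapest plan:
  Kent–Market2: 120 × £4 = £480
  Gary–Market2: 35 × £9 = £315
  Gary–Market3: 85 × £11 = £935
  Fargo–Market3: 45 × £15 = £675
  Lodi–Market1: 65 × £2 = £130
  Lodi–Market3: 35 × £12 = £420
Total = 480 + 315 + 935 + 675 + 130 + 420 = £2955.
(Supply check: Kent ships 120; Gary ships 120; Fargo ships 45; Lodi ships 100.)

2955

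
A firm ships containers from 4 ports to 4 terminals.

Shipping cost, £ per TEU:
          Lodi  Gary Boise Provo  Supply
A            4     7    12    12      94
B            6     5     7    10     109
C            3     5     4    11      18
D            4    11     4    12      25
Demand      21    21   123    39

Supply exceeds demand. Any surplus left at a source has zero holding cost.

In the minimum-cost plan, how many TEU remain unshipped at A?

42

Minimum-cost shipments:
  A->Lodi: 21 TEU
  A->Provo: 31 TEU
  B->Gary: 21 TEU
  B->Boise: 80 TEU
  B->Provo: 8 TEU
  C->Boise: 18 TEU
  D->Boise: 25 TEU
Total cost = £1373.
A ships 52 of its 94, leaving 42.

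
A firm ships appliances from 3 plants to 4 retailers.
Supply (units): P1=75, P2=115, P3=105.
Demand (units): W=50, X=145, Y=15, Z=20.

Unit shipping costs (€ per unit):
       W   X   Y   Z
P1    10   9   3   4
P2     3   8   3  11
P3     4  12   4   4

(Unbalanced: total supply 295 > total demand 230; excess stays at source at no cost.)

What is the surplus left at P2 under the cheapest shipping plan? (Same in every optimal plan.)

An optimal plan:
  P1→X: 30 units
  P1→Y: 15 units
  P2→X: 115 units
  P3→W: 50 units
  P3→Z: 20 units
Total cost = €1515.
P2 ships 115 of its 115, leaving 0.

0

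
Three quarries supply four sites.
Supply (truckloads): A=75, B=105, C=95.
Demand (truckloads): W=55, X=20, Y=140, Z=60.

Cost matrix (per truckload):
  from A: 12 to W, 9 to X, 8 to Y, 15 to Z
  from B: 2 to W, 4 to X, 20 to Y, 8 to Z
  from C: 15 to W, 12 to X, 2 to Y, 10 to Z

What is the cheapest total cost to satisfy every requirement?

Optimal allocation:
  A to X: 20 × 9 = 180
  A to Y: 45 × 8 = 360
  A to Z: 10 × 15 = 150
  B to W: 55 × 2 = 110
  B to Z: 50 × 8 = 400
  C to Y: 95 × 2 = 190
Total = 180 + 360 + 150 + 110 + 400 + 190 = 1390.
(Supply check: A ships 75; B ships 105; C ships 95.)

1390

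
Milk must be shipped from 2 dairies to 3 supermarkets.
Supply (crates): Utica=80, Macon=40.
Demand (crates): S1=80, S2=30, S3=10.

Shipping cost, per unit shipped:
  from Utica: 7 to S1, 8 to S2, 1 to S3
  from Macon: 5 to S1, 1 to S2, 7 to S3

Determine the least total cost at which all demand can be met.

580

A cheapest plan:
  Utica–S1: 70 × 7 = 490
  Utica–S3: 10 × 1 = 10
  Macon–S1: 10 × 5 = 50
  Macon–S2: 30 × 1 = 30
Total = 490 + 10 + 50 + 30 = 580.
(Supply check: Utica ships 80; Macon ships 40.)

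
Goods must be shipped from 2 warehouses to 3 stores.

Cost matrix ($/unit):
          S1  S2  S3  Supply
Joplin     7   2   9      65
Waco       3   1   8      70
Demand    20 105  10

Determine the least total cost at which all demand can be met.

310

Optimal allocation:
  Joplin–S2: 55 × $2 = $110
  Joplin–S3: 10 × $9 = $90
  Waco–S1: 20 × $3 = $60
  Waco–S2: 50 × $1 = $50
Total = 110 + 90 + 60 + 50 = $310.
(Supply check: Joplin ships 65; Waco ships 70.)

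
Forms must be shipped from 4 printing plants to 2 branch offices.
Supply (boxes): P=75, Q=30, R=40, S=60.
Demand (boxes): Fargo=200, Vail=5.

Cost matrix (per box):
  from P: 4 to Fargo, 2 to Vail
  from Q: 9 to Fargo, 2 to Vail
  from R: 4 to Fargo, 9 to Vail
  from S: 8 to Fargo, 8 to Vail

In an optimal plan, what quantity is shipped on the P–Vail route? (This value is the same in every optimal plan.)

0

The minimum-cost plan:
  P->Fargo: 75 × 4 = 300
  Q->Fargo: 25 × 9 = 225
  Q->Vail: 5 × 2 = 10
  R->Fargo: 40 × 4 = 160
  S->Fargo: 60 × 8 = 480
Total cost = 1175.
The route P→Vail is not used.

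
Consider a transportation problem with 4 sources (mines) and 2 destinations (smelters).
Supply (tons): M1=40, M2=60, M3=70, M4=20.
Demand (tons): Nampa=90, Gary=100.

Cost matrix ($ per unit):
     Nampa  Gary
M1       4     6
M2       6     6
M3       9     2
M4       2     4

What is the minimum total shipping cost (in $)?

700

One minimum-cost allocation:
  M1->Nampa: 40 × $4 = $160
  M2->Nampa: 30 × $6 = $180
  M2->Gary: 30 × $6 = $180
  M3->Gary: 70 × $2 = $140
  M4->Nampa: 20 × $2 = $40
Total = 160 + 180 + 180 + 140 + 40 = $700.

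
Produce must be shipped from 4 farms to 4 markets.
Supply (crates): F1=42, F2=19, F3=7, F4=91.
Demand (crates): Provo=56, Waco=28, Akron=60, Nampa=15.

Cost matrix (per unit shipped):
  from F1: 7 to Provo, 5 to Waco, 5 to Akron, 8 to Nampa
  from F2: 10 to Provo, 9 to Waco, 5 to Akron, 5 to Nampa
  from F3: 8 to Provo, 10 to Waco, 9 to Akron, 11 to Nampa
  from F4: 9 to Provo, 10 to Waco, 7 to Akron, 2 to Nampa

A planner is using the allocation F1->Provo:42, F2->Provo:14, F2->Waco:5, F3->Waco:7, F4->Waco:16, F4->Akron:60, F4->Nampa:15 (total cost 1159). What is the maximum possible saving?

138

Current plan cost = 42·7 + 14·10 + 5·9 + 7·10 + 16·10 + 60·7 + 15·2 = 1159.
Optimal plan:
  F1->Provo: 14 crates
  F1->Waco: 28 crates
  F2->Akron: 19 crates
  F3->Provo: 7 crates
  F4->Provo: 35 crates
  F4->Akron: 41 crates
  F4->Nampa: 15 crates
Optimal cost = 1021.
Saving = 1159 − 1021 = 138.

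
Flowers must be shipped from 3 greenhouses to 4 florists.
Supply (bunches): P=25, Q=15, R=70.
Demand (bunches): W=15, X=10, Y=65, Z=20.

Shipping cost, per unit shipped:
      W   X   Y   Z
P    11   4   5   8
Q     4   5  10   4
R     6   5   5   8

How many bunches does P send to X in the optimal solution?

The minimum-cost plan:
  P to X: 10 bunches
  P to Y: 10 bunches
  P to Z: 5 bunches
  Q to Z: 15 bunches
  R to W: 15 bunches
  R to Y: 55 bunches
Total cost = 555.
So P→X carries 10 bunches.

10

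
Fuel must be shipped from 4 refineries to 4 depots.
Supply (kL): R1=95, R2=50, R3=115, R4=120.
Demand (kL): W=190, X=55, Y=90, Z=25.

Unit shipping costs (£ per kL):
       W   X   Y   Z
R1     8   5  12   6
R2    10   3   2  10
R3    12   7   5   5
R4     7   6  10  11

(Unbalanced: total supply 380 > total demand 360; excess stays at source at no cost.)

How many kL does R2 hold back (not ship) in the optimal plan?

Minimum-cost shipments:
  R1->W: 70 kL
  R1->X: 25 kL
  R2->X: 30 kL
  R2->Y: 20 kL
  R3->Y: 70 kL
  R3->Z: 25 kL
  R4->W: 120 kL
Total cost = £2130.
R2 ships 50 of its 50, leaving 0.

0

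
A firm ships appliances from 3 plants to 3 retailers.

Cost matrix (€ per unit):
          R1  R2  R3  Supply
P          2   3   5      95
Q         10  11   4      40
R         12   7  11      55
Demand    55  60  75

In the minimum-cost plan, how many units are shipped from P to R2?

The minimum-cost plan:
  P->R1: 55 × €2 = €110
  P->R2: 5 × €3 = €15
  P->R3: 35 × €5 = €175
  Q->R3: 40 × €4 = €160
  R->R2: 55 × €7 = €385
Total cost = €845.
So P→R2 carries 5 units.

5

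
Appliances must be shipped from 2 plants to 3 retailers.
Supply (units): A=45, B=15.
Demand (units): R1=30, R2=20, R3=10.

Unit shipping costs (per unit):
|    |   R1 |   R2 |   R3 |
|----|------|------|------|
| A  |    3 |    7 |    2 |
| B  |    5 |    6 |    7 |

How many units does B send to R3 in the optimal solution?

Optimal shipments:
  A→R1: 30 × 3 = 90
  A→R2: 5 × 7 = 35
  A→R3: 10 × 2 = 20
  B→R2: 15 × 6 = 90
Total cost = 235.
The route B→R3 is not used.

0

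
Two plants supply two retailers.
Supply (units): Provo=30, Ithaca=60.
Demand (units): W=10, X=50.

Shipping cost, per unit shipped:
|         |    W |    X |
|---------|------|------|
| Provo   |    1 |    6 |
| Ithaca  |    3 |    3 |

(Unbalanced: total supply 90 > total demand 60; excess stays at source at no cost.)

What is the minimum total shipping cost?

Optimal allocation:
  Provo to W: 10 × 1 = 10
  Ithaca to X: 50 × 3 = 150
Total = 10 + 150 = 160.

160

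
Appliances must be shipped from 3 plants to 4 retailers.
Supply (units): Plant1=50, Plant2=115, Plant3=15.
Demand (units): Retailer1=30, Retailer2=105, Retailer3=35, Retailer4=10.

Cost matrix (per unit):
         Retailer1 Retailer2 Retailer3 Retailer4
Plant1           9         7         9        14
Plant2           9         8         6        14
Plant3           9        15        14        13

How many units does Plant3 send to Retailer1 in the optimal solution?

5

Optimal shipments:
  Plant1 to Retailer2: 50 × 7 = 350
  Plant2 to Retailer1: 25 × 9 = 225
  Plant2 to Retailer2: 55 × 8 = 440
  Plant2 to Retailer3: 35 × 6 = 210
  Plant3 to Retailer1: 5 × 9 = 45
  Plant3 to Retailer4: 10 × 13 = 130
Total cost = 1400.
So Plant3→Retailer1 carries 5 units.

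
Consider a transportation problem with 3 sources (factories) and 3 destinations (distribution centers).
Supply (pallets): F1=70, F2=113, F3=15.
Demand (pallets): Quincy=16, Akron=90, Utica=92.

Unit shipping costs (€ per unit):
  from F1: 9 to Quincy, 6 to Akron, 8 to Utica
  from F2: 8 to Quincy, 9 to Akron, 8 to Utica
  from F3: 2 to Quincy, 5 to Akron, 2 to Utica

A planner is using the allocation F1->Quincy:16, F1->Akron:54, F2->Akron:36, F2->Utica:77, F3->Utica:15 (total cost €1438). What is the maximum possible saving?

Current plan cost = 16·9 + 54·6 + 36·9 + 77·8 + 15·2 = €1438.
Optimal plan:
  F1->Akron: 70 × €6 = €420
  F2->Quincy: 16 × €8 = €128
  F2->Akron: 20 × €9 = €180
  F2->Utica: 77 × €8 = €616
  F3->Utica: 15 × €2 = €30
Optimal cost = €1374.
Saving = 1438 − 1374 = €64.

64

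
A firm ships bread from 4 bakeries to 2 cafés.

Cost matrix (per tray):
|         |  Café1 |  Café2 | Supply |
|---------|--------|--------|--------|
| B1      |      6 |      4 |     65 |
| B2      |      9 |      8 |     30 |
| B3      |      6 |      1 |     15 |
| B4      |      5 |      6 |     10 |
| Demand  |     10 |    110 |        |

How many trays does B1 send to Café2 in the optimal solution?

The minimum-cost plan:
  B1->Café2: 65 × 4 = 260
  B2->Café2: 30 × 8 = 240
  B3->Café2: 15 × 1 = 15
  B4->Café1: 10 × 5 = 50
Total cost = 565.
So B1→Café2 carries 65 trays.

65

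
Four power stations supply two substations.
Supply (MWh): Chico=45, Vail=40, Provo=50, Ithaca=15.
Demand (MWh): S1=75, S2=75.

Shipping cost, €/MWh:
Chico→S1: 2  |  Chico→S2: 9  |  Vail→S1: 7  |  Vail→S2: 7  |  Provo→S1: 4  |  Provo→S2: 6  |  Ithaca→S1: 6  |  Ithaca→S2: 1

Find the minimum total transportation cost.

625

One minimum-cost allocation:
  Chico to S1: 45 × €2 = €90
  Vail to S2: 40 × €7 = €280
  Provo to S1: 30 × €4 = €120
  Provo to S2: 20 × €6 = €120
  Ithaca to S2: 15 × €1 = €15
Total = 90 + 280 + 120 + 120 + 15 = €625.
(Supply check: Chico ships 45; Vail ships 40; Provo ships 50; Ithaca ships 15.)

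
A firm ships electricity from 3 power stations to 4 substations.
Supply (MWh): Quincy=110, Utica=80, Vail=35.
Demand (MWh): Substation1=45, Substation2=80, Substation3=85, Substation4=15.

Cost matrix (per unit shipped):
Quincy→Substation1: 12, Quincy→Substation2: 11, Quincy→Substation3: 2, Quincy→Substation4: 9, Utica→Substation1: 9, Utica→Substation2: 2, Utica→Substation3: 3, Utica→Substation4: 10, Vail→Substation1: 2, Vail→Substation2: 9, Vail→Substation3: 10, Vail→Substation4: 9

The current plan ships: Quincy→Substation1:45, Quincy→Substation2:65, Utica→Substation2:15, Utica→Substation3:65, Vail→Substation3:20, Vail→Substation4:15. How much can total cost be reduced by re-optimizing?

Current plan cost = 45·12 + 65·11 + 15·2 + 65·3 + 20·10 + 15·9 = 1815.
Optimal plan:
  Quincy to Substation1: 10 × 12 = 120
  Quincy to Substation3: 85 × 2 = 170
  Quincy to Substation4: 15 × 9 = 135
  Utica to Substation2: 80 × 2 = 160
  Vail to Substation1: 35 × 2 = 70
Optimal cost = 655.
Saving = 1815 − 655 = 1160.

1160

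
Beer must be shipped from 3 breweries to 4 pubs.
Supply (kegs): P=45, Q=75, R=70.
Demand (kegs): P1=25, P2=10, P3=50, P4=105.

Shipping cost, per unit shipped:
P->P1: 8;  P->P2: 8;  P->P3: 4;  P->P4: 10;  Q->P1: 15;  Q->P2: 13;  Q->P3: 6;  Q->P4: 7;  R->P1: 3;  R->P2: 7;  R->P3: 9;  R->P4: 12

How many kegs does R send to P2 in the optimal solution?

The minimum-cost plan:
  P->P3: 45 × 4 = 180
  Q->P4: 75 × 7 = 525
  R->P1: 25 × 3 = 75
  R->P2: 10 × 7 = 70
  R->P3: 5 × 9 = 45
  R->P4: 30 × 12 = 360
Total cost = 1255.
So R→P2 carries 10 kegs.

10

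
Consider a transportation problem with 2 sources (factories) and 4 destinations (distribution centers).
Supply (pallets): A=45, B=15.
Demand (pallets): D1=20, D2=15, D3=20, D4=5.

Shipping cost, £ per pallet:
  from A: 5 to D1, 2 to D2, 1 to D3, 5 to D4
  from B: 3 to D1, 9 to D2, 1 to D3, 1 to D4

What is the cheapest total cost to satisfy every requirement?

One minimum-cost allocation:
  A→D1: 10 × £5 = £50
  A→D2: 15 × £2 = £30
  A→D3: 20 × £1 = £20
  B→D1: 10 × £3 = £30
  B→D4: 5 × £1 = £5
Total = 50 + 30 + 20 + 30 + 5 = £135.

135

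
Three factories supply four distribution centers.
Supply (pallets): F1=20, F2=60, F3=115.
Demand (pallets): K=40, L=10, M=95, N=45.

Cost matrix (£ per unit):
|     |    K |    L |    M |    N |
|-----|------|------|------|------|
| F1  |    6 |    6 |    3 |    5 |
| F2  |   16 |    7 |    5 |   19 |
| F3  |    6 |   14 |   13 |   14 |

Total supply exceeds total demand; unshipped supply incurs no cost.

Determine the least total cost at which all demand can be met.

1565

A cheapest plan:
  F1→M: 20 pallets
  F2→M: 60 pallets
  F3→K: 40 pallets
  F3→L: 10 pallets
  F3→M: 15 pallets
  F3→N: 45 pallets
Total cost = £1565.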